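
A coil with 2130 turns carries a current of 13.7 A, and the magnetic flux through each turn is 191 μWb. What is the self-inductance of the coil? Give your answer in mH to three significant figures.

L ≈ 29.7 mH

Self-inductance is defined by L = NΦ_B/I (flux linkage over current).
L = (2130)(1.910×10^-4 Wb)/(13.7 A) = 2.970×10^-2 H.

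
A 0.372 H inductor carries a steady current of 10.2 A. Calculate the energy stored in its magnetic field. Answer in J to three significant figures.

Stored magnetic energy: U = ½LI².
U = ½(0.372 H)(10.2 A)² = 19.35 J.

U ≈ 19.4 J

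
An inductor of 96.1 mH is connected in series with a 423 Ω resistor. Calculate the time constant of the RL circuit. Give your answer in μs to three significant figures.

τ ≈ 227 μs

τ = L/R = (9.610×10^-2 H)/(423 Ω) = 2.272×10^-4 s.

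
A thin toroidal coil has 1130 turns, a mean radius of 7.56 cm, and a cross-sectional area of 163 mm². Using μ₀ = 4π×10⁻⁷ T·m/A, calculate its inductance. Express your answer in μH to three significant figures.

L ≈ 551 μH

For a thin toroid, L = μ₀N²A/(2πR).
L = (4π×10⁻⁷)(1130)²(1.630×10^-4) / (2π×7.560×10^-2 m) = 5.506×10^-4 H.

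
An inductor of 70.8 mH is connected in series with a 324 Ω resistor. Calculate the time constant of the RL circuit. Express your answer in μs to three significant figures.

τ ≈ 219 μs

τ = L/R = (7.080×10^-2 H)/(324 Ω) = 2.185×10^-4 s.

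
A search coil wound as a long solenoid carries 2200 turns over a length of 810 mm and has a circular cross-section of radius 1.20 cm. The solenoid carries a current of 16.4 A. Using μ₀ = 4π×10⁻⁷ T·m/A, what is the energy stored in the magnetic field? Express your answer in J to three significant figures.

U ≈ 0.457 J

A = πr² = π(1.200×10^-2 m)² = 4.524×10^-4 m².
L = μ₀N²A/ℓ = (4π×10⁻⁷)(2200)²(4.524×10^-4)/(0.81) = 3.397×10^-3 H.
U = ½LI² = ½(3.397×10^-3)(16.4)² = 0.4568 J.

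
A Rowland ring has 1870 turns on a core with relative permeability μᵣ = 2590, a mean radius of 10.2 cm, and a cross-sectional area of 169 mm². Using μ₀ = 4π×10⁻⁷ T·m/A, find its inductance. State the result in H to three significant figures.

L ≈ 3.00 H

For a thin toroid, L = μ₀μᵣN²A/(2πR).
L = (4π×10⁻⁷)(2590)(1870)²(1.690×10^-4) / (2π×0.102 m) = 3.001 H.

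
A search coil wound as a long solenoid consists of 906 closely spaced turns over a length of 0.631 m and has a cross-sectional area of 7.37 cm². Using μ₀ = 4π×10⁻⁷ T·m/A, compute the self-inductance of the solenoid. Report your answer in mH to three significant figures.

L ≈ 1.20 mH

A = 7.37 cm² = 7.370×10^-4 m².
For a long solenoid, L = μ₀N²A/ℓ.
L = (4π×10⁻⁷)(906)²(7.370×10^-4)/(0.631 m) = 1.2048×10^-3 H.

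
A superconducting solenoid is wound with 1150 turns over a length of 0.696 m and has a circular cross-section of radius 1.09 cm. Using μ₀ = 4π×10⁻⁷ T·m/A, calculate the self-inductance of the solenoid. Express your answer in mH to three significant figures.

L ≈ 0.891 mH

A = πr² = π(1.090×10^-2 m)² = 3.733×10^-4 m².
For a long solenoid, L = μ₀N²A/ℓ.
L = (4π×10⁻⁷)(1150)²(3.733×10^-4)/(0.696 m) = 8.912×10^-4 H.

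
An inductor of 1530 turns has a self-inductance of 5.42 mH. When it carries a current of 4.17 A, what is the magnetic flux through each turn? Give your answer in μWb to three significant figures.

Φ_B ≈ 14.8 μWb

From L = NΦ_B/I, the flux per turn is Φ_B = LI/N.
Φ_B = (5.420×10^-3 H)(4.17 A)/1530 = 1.477×10^-5 Wb.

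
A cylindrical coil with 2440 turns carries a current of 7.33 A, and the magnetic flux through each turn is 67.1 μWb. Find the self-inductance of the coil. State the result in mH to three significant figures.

L ≈ 22.3 mH

Self-inductance is defined by L = NΦ_B/I (flux linkage over current).
L = (2440)(6.710×10^-5 Wb)/(7.33 A) = 2.234×10^-2 H.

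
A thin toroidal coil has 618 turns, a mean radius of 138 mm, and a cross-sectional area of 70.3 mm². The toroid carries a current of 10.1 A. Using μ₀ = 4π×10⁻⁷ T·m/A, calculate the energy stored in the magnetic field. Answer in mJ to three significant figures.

L = μ₀N²A/(2πR) = (4π×10⁻⁷)(618)²(7.030×10^-5)/(2π×0.138) = 3.891×10^-5 H.
U = ½LI² = ½(3.891×10^-5)(10.1)² = 1.9847×10^-3 J.

U ≈ 1.98 mJ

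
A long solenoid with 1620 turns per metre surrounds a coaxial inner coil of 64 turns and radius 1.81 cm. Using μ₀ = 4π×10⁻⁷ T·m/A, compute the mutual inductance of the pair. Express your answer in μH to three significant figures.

The outer solenoid produces a uniform field B₁ = μ₀n₁I₁ across the inner coil,
so the flux linkage is N₂Φ = N₂B₁A₂ = μ₀n₁N₂A₂·I₁, giving M = μ₀n₁N₂A₂.
A₂ = πr² = π(1.810×10^-2 m)² = 1.029×10^-3 m².
M = (4π×10⁻⁷)(1620)(64)(1.029×10^-3) = 1.341×10^-4 H.

M ≈ 134 μH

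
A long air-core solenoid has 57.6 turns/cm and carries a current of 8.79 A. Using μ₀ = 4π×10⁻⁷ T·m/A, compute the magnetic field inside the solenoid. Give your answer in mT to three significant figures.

Inside a long solenoid, B = μ₀nI.
B = (4π×10⁻⁷)(5.760×10^3 m⁻¹)(8.79 A) = 6.362×10^-2 T.

B ≈ 63.6 mT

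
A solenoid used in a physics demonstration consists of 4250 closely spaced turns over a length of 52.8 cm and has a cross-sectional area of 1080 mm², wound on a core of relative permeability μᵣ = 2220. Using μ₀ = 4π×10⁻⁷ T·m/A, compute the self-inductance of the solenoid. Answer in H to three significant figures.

L ≈ 103 H

A = 1080 mm² = 1.080×10^-3 m².
For a long solenoid, L = μ₀μᵣN²A/ℓ.
L = (4π×10⁻⁷)(2220)(4250)²(1.080×10^-3)/(0.528 m) = 103.1 H.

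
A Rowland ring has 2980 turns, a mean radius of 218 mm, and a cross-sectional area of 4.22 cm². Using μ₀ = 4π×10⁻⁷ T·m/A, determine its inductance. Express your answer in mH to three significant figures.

L ≈ 3.44 mH

For a thin toroid, L = μ₀N²A/(2πR).
L = (4π×10⁻⁷)(2980)²(4.220×10^-4) / (2π×0.218 m) = 3.438×10^-3 H.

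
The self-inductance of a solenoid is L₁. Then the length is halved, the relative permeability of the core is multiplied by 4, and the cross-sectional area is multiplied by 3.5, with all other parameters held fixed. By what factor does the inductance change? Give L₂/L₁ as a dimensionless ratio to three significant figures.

L₂/L₁ = 28.0

For a solenoid, L ∝ μᵣN²A/ℓ.
L₂/L₁ = (0.5)^-1 × (4) × (3.5) = 28.0.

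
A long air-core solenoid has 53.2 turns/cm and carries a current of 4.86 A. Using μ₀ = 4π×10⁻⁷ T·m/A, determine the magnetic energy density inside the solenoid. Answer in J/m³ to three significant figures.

B = μ₀nI = (4π×10⁻⁷)(5.320×10^3)(4.86) = 3.249×10^-2 T.
u = B²/(2μ₀) = (3.249×10^-2)²/(2×4π×10⁻⁷) = 420 J/m³.

u ≈ 420 J/m³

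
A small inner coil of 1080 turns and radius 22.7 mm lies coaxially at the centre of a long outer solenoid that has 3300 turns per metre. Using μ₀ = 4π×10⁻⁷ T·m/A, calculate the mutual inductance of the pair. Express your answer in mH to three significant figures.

The outer solenoid produces a uniform field B₁ = μ₀n₁I₁ across the inner coil,
so the flux linkage is N₂Φ = N₂B₁A₂ = μ₀n₁N₂A₂·I₁, giving M = μ₀n₁N₂A₂.
A₂ = πr² = π(2.270×10^-2 m)² = 1.619×10^-3 m².
M = (4π×10⁻⁷)(3300)(1080)(1.619×10^-3) = 7.250×10^-3 H.

M ≈ 7.25 mH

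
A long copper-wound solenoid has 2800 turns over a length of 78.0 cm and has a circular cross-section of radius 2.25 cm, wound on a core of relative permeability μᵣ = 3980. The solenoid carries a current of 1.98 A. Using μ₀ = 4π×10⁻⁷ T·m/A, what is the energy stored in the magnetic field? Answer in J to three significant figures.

U ≈ 157 J

A = πr² = π(2.250×10^-2 m)² = 1.590×10^-3 m².
L = μ₀μᵣN²A/ℓ = (4π×10⁻⁷)(3980)(2800)²(1.590×10^-3)/(0.78) = 79.95 H.
U = ½LI² = ½(79.95)(1.98)² = 156.7 J.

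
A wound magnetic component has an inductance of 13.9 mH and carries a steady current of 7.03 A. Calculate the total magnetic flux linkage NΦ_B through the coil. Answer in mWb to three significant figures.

From L = NΦ_B/I, the flux linkage is NΦ_B = LI.
NΦ_B = (1.390×10^-2 H)(7.03 A) = 9.772×10^-2 Wb.

NΦ_B ≈ 97.7 mWb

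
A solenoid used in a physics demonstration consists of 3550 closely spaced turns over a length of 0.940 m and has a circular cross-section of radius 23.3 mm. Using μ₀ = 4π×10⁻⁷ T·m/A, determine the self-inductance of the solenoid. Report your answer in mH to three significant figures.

L ≈ 28.7 mH

A = πr² = π(2.330×10^-2 m)² = 1.706×10^-3 m².
For a long solenoid, L = μ₀N²A/ℓ.
L = (4π×10⁻⁷)(3550)²(1.706×10^-3)/(0.94 m) = 2.873×10^-2 H.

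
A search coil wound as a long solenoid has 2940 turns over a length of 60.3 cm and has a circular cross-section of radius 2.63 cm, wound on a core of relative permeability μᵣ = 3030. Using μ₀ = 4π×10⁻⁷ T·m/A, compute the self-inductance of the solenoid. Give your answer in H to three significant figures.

L ≈ 119 H

A = πr² = π(2.630×10^-2 m)² = 2.173×10^-3 m².
For a long solenoid, L = μ₀μᵣN²A/ℓ.
L = (4π×10⁻⁷)(3030)(2940)²(2.173×10^-3)/(0.603 m) = 118.6 H.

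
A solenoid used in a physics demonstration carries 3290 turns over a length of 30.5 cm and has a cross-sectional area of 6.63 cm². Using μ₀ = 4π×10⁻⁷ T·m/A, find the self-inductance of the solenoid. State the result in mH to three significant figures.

A = 6.63 cm² = 6.630×10^-4 m².
For a long solenoid, L = μ₀N²A/ℓ.
L = (4π×10⁻⁷)(3290)²(6.630×10^-4)/(0.305 m) = 2.957×10^-2 H.

L ≈ 29.6 mH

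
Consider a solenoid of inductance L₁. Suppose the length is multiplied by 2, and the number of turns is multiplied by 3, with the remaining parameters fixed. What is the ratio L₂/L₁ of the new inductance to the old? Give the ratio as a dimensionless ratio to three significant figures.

For a solenoid, L ∝ μᵣN²A/ℓ.
L₂/L₁ = (2)^-1 × (3)^2 = 4.50.

L₂/L₁ = 4.50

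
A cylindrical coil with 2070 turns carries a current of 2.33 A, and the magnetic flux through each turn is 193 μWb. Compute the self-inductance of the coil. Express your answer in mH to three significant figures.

Self-inductance is defined by L = NΦ_B/I (flux linkage over current).
L = (2070)(1.930×10^-4 Wb)/(2.33 A) = 0.17146 H.

L ≈ 171 mH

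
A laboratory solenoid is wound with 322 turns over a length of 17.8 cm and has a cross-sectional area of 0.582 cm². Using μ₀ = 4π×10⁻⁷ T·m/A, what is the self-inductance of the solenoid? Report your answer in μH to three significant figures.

A = 0.582 cm² = 5.820×10^-5 m².
For a long solenoid, L = μ₀N²A/ℓ.
L = (4π×10⁻⁷)(322)²(5.820×10^-5)/(0.178 m) = 4.260×10^-5 H.

L ≈ 42.6 μH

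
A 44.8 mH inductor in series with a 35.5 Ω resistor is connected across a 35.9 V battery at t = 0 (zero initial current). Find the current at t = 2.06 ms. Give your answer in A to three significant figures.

I ≈ 0.814 A

τ = L/R = 4.480×10^-2/35.5 = 1.262×10^-3 s; final current I_∞ = ε/R = 35.9/35.5 = 1.011 A.
I(t) = I_∞(1 − e^(−t/τ)) with t/τ = 1.632.
I = (1.011)(1 − e^(−1.632)) = 0.8136 A.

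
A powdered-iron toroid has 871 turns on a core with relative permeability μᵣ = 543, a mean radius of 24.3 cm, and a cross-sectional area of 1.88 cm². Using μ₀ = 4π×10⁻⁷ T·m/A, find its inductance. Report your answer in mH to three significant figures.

For a thin toroid, L = μ₀μᵣN²A/(2πR).
L = (4π×10⁻⁷)(543)(871)²(1.880×10^-4) / (2π×0.243 m) = 6.374×10^-2 H.

L ≈ 63.7 mH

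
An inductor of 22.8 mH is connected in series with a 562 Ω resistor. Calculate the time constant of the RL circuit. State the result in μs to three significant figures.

τ = L/R = (2.280×10^-2 H)/(562 Ω) = 4.057×10^-5 s.

τ ≈ 40.6 μs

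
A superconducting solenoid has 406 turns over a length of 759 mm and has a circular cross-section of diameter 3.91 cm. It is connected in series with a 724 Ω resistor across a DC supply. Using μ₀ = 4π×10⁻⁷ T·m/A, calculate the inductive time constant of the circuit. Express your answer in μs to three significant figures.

A = π(d/2)² = π(1.955×10^-2 m)² = 1.201×10^-3 m².
L = μ₀N²A/ℓ = (4π×10⁻⁷)(406)²(1.201×10^-3)/(0.759) = 3.277×10^-4 H.
τ = L/R = (3.277×10^-4)/(724) = 4.526×10^-7 s.

τ ≈ 0.453 μs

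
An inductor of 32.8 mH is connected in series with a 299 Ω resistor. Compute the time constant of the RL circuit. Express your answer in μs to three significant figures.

τ = L/R = (3.280×10^-2 H)/(299 Ω) = 1.097×10^-4 s.

τ ≈ 110 μs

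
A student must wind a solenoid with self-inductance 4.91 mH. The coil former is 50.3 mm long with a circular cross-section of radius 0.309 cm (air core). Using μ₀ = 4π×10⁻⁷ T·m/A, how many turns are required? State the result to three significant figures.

N ≈ 2560 turns

A = πr² = π(3.090×10^-3 m)² = 3.000×10^-5 m².
From L = μ₀N²A/ℓ, N = √(Lℓ / (μ₀A)).
N = √[(4.910×10^-3)(5.030×10^-2) / ((4π×10⁻⁷)×3.000×10^-5)] = √(6.552×10^6) ≈ 2559.7.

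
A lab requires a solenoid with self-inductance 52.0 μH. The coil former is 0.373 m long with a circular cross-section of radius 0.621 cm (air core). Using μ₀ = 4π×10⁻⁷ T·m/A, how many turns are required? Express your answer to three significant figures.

A = πr² = π(6.210×10^-3 m)² = 1.212×10^-4 m².
From L = μ₀N²A/ℓ, N = √(Lℓ / (μ₀A)).
N = √[(5.200×10^-5)(0.373) / ((4π×10⁻⁷)×1.212×10^-4)] = √(1.274×10^5) ≈ 356.9.

N ≈ 357 turns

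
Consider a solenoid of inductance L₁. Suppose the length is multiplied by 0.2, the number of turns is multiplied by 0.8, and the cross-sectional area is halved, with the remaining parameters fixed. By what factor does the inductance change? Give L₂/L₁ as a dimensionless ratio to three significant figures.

For a solenoid, L ∝ μᵣN²A/ℓ.
L₂/L₁ = (0.2)^-1 × (0.8)^2 × (0.5) = 1.60.

L₂/L₁ = 1.60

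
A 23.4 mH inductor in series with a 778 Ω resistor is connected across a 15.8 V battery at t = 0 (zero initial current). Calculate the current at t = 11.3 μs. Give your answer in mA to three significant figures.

τ = L/R = 2.340×10^-2/778 = 3.008×10^-5 s; final current I_∞ = ε/R = 15.8/778 = 2.031×10^-2 A.
I(t) = I_∞(1 − e^(−t/τ)) with t/τ = 0.376.
I = (2.031×10^-2)(1 − e^(−0.376)) = 6.360×10^-3 A.

I ≈ 6.36 mA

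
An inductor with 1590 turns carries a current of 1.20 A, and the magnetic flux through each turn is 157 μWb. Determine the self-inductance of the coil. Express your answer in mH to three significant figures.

Self-inductance is defined by L = NΦ_B/I (flux linkage over current).
L = (1590)(1.570×10^-4 Wb)/(1.20 A) = 0.208 H.

L ≈ 208 mH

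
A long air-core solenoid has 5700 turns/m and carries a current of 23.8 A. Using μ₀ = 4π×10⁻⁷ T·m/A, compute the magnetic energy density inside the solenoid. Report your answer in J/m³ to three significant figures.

B = μ₀nI = (4π×10⁻⁷)(5.700×10^3)(23.8) = 0.17048 T.
u = B²/(2μ₀) = (0.17048)²/(2×4π×10⁻⁷) = 1.156×10^4 J/m³.

u ≈ 11600 J/m³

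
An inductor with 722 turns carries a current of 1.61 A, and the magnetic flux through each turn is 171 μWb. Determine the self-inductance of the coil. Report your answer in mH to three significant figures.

Self-inductance is defined by L = NΦ_B/I (flux linkage over current).
L = (722)(1.710×10^-4 Wb)/(1.61 A) = 7.668×10^-2 H.

L ≈ 76.7 mH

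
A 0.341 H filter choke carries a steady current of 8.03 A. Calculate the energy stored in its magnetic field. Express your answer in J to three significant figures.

U ≈ 11.0 J

Stored magnetic energy: U = ½LI².
U = ½(0.341 H)(8.03 A)² = 10.99 J.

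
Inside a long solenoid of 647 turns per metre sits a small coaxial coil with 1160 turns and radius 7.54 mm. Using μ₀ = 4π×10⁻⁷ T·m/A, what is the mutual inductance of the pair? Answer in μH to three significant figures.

The outer solenoid produces a uniform field B₁ = μ₀n₁I₁ across the inner coil,
so the flux linkage is N₂Φ = N₂B₁A₂ = μ₀n₁N₂A₂·I₁, giving M = μ₀n₁N₂A₂.
A₂ = πr² = π(7.540×10^-3 m)² = 1.786×10^-4 m².
M = (4π×10⁻⁷)(647)(1160)(1.786×10^-4) = 1.684×10^-4 H.

M ≈ 168 μH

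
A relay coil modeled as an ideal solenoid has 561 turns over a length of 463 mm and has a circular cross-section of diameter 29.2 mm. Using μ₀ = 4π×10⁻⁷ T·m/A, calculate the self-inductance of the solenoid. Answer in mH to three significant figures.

A = π(d/2)² = π(1.460×10^-2 m)² = 6.697×10^-4 m².
For a long solenoid, L = μ₀N²A/ℓ.
L = (4π×10⁻⁷)(561)²(6.697×10^-4)/(0.463 m) = 5.720×10^-4 H.

L ≈ 0.572 mH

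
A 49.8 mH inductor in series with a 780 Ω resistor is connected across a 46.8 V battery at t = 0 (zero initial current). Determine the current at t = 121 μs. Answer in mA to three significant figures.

I ≈ 51.0 mA

τ = L/R = 4.980×10^-2/780 = 6.3846×10^-5 s; final current I_∞ = ε/R = 46.8/780 = 6.000×10^-2 A.
I(t) = I_∞(1 − e^(−t/τ)) with t/τ = 1.895.
I = (6.000×10^-2)(1 − e^(−1.895)) = 5.098×10^-2 A.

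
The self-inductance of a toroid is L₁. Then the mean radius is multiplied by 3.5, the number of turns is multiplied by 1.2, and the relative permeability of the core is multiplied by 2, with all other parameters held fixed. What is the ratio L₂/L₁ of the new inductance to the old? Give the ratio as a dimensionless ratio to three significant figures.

L₂/L₁ = 0.823

For a toroid, L ∝ μᵣN²A/R.
L₂/L₁ = (3.5)^-1 × (1.2)^2 × (2) = 0.823.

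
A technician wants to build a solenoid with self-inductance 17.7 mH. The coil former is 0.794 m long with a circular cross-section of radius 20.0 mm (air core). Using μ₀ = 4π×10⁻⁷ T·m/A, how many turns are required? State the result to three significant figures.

A = πr² = π(2.000×10^-2 m)² = 1.257×10^-3 m².
From L = μ₀N²A/ℓ, N = √(Lℓ / (μ₀A)).
N = √[(1.770×10^-2)(0.794) / ((4π×10⁻⁷)×1.257×10^-3)] = √(8.900×10^6) ≈ 2983.2.

N ≈ 2980 turns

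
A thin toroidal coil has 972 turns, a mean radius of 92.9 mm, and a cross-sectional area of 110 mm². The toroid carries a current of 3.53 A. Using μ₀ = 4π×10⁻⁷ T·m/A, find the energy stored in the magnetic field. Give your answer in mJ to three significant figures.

L = μ₀N²A/(2πR) = (4π×10⁻⁷)(972)²(1.100×10^-4)/(2π×9.290×10^-2) = 2.237×10^-4 H.
U = ½LI² = ½(2.237×10^-4)(3.53)² = 1.394×10^-3 J.

U ≈ 1.39 mJ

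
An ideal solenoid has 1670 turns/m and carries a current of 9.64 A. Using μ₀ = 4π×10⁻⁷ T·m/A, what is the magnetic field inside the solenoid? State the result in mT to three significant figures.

B ≈ 20.2 mT

Inside a long solenoid, B = μ₀nI.
B = (4π×10⁻⁷)(1.670×10^3 m⁻¹)(9.64 A) = 2.023×10^-2 T.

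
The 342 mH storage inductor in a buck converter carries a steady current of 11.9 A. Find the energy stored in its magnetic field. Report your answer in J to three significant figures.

Stored magnetic energy: U = ½LI².
U = ½(0.342 H)(11.9 A)² = 24.22 J.

U ≈ 24.2 J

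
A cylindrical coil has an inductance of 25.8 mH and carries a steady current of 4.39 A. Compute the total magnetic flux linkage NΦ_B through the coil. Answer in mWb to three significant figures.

NΦ_B ≈ 113 mWb

From L = NΦ_B/I, the flux linkage is NΦ_B = LI.
NΦ_B = (2.580×10^-2 H)(4.39 A) = 0.1133 Wb.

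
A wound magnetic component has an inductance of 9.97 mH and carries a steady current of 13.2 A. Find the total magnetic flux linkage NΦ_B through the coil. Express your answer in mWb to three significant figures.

From L = NΦ_B/I, the flux linkage is NΦ_B = LI.
NΦ_B = (9.970×10^-3 H)(13.2 A) = 0.1316 Wb.

NΦ_B ≈ 132 mWb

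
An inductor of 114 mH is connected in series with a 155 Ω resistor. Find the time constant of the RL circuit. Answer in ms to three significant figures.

τ ≈ 0.735 ms

τ = L/R = (0.114 H)/(155 Ω) = 7.3548×10^-4 s.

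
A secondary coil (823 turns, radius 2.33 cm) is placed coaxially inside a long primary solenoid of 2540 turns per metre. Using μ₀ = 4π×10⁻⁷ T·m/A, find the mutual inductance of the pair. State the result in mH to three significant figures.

M ≈ 4.48 mH

The outer solenoid produces a uniform field B₁ = μ₀n₁I₁ across the inner coil,
so the flux linkage is N₂Φ = N₂B₁A₂ = μ₀n₁N₂A₂·I₁, giving M = μ₀n₁N₂A₂.
A₂ = πr² = π(2.330×10^-2 m)² = 1.706×10^-3 m².
M = (4π×10⁻⁷)(2540)(823)(1.706×10^-3) = 4.480×10^-3 H.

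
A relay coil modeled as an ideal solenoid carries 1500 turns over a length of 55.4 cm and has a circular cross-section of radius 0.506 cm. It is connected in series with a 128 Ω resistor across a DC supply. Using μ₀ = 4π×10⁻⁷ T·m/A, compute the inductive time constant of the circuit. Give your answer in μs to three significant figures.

A = πr² = π(5.060×10^-3 m)² = 8.044×10^-5 m².
L = μ₀N²A/ℓ = (4π×10⁻⁷)(1500)²(8.044×10^-5)/(0.554) = 4.105×10^-4 H.
τ = L/R = (4.105×10^-4)/(128) = 3.207×10^-6 s.

τ ≈ 3.21 μs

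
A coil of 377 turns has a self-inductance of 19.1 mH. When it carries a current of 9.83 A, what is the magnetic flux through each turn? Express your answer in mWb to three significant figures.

From L = NΦ_B/I, the flux per turn is Φ_B = LI/N.
Φ_B = (1.910×10^-2 H)(9.83 A)/377 = 4.980×10^-4 Wb.

Φ_B ≈ 0.498 mWb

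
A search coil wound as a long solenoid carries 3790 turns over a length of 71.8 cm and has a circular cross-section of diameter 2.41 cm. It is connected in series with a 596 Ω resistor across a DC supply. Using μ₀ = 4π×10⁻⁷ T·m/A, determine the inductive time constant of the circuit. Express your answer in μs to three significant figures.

A = π(d/2)² = π(1.205×10^-2 m)² = 4.562×10^-4 m².
L = μ₀N²A/ℓ = (4π×10⁻⁷)(3790)²(4.562×10^-4)/(0.718) = 1.147×10^-2 H.
τ = L/R = (1.147×10^-2)/(596) = 1.924×10^-5 s.

τ ≈ 19.2 μs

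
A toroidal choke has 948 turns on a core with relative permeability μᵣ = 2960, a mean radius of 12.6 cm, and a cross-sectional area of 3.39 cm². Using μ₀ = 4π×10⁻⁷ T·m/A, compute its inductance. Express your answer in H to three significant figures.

L ≈ 1.43 H

For a thin toroid, L = μ₀μᵣN²A/(2πR).
L = (4π×10⁻⁷)(2960)(948)²(3.390×10^-4) / (2π×0.126 m) = 1.431 H.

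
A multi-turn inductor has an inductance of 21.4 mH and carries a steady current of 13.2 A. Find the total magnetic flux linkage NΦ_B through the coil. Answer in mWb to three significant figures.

From L = NΦ_B/I, the flux linkage is NΦ_B = LI.
NΦ_B = (2.140×10^-2 H)(13.2 A) = 0.28248 Wb.

NΦ_B ≈ 282 mWb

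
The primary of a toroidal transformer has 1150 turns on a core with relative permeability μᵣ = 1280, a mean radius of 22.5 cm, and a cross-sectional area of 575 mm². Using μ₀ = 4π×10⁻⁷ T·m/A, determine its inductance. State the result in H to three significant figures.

L ≈ 0.865 H

For a thin toroid, L = μ₀μᵣN²A/(2πR).
L = (4π×10⁻⁷)(1280)(1150)²(5.750×10^-4) / (2π×0.225 m) = 0.8652 H.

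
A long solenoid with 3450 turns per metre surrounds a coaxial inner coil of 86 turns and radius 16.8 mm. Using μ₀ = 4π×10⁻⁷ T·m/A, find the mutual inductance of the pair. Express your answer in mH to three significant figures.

The outer solenoid produces a uniform field B₁ = μ₀n₁I₁ across the inner coil,
so the flux linkage is N₂Φ = N₂B₁A₂ = μ₀n₁N₂A₂·I₁, giving M = μ₀n₁N₂A₂.
A₂ = πr² = π(1.680×10^-2 m)² = 8.867×10^-4 m².
M = (4π×10⁻⁷)(3450)(86)(8.867×10^-4) = 3.306×10^-4 H.

M ≈ 0.331 mH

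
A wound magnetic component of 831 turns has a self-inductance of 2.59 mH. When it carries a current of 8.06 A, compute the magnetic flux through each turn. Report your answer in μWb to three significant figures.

From L = NΦ_B/I, the flux per turn is Φ_B = LI/N.
Φ_B = (2.590×10^-3 H)(8.06 A)/831 = 2.512×10^-5 Wb.

Φ_B ≈ 25.1 μWb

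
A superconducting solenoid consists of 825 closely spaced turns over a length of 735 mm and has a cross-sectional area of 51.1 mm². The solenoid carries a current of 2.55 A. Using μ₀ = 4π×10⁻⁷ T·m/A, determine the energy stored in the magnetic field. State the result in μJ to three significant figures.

U ≈ 193 μJ

A = 51.1 mm² = 5.110×10^-5 m².
L = μ₀N²A/ℓ = (4π×10⁻⁷)(825)²(5.110×10^-5)/(0.735) = 5.946×10^-5 H.
U = ½LI² = ½(5.946×10^-5)(2.55)² = 1.933×10^-4 J.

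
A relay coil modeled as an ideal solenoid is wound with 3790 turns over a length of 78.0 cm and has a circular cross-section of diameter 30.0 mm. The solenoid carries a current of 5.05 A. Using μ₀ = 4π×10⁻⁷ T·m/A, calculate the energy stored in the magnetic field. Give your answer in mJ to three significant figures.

A = π(d/2)² = π(1.500×10^-2 m)² = 7.069×10^-4 m².
L = μ₀N²A/ℓ = (4π×10⁻⁷)(3790)²(7.069×10^-4)/(0.78) = 1.636×10^-2 H.
U = ½LI² = ½(1.636×10^-2)(5.05)² = 0.2086 J.

U ≈ 209 mJ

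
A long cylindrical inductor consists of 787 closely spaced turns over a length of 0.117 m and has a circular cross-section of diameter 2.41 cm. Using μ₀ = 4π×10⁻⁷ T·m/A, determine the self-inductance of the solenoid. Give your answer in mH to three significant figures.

L ≈ 3.03 mH

A = π(d/2)² = π(1.205×10^-2 m)² = 4.562×10^-4 m².
For a long solenoid, L = μ₀N²A/ℓ.
L = (4π×10⁻⁷)(787)²(4.562×10^-4)/(0.117 m) = 3.0346×10^-3 H.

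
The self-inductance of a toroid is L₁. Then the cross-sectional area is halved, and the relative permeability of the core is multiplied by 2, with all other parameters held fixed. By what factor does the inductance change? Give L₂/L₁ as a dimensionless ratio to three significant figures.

For a toroid, L ∝ μᵣN²A/R.
L₂/L₁ = (0.5) × (2) = 1.00.

L₂/L₁ = 1.00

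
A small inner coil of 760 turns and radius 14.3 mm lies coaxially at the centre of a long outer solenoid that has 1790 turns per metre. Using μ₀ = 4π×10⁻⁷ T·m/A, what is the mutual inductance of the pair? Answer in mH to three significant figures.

The outer solenoid produces a uniform field B₁ = μ₀n₁I₁ across the inner coil,
so the flux linkage is N₂Φ = N₂B₁A₂ = μ₀n₁N₂A₂·I₁, giving M = μ₀n₁N₂A₂.
A₂ = πr² = π(1.430×10^-2 m)² = 6.424×10^-4 m².
M = (4π×10⁻⁷)(1790)(760)(6.424×10^-4) = 1.098×10^-3 H.

M ≈ 1.10 mH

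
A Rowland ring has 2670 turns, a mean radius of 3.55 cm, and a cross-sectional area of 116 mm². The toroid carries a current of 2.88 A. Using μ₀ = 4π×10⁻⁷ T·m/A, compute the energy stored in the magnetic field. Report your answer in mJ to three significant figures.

L = μ₀N²A/(2πR) = (4π×10⁻⁷)(2670)²(1.160×10^-4)/(2π×3.550×10^-2) = 4.659×10^-3 H.
U = ½LI² = ½(4.659×10^-3)(2.88)² = 1.932×10^-2 J.

U ≈ 19.3 mJ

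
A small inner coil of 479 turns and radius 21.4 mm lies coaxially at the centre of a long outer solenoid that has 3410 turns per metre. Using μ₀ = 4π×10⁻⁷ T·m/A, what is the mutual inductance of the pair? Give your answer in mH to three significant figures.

The outer solenoid produces a uniform field B₁ = μ₀n₁I₁ across the inner coil,
so the flux linkage is N₂Φ = N₂B₁A₂ = μ₀n₁N₂A₂·I₁, giving M = μ₀n₁N₂A₂.
A₂ = πr² = π(2.140×10^-2 m)² = 1.439×10^-3 m².
M = (4π×10⁻⁷)(3410)(479)(1.439×10^-3) = 2.953×10^-3 H.

M ≈ 2.95 mH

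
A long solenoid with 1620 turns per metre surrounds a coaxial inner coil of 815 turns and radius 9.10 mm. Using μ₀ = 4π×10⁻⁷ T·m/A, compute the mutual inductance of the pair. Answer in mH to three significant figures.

The outer solenoid produces a uniform field B₁ = μ₀n₁I₁ across the inner coil,
so the flux linkage is N₂Φ = N₂B₁A₂ = μ₀n₁N₂A₂·I₁, giving M = μ₀n₁N₂A₂.
A₂ = πr² = π(9.100×10^-3 m)² = 2.602×10^-4 m².
M = (4π×10⁻⁷)(1620)(815)(2.602×10^-4) = 4.316×10^-4 H.

M ≈ 0.432 mH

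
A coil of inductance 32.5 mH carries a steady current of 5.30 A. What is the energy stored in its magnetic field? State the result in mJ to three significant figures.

U ≈ 456 mJ

Stored magnetic energy: U = ½LI².
U = ½(3.250×10^-2 H)(5.30 A)² = 0.45646 J.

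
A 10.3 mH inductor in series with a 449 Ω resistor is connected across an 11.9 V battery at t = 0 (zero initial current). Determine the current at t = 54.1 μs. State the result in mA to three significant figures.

τ = L/R = 1.030×10^-2/449 = 2.294×10^-5 s; final current I_∞ = ε/R = 11.9/449 = 2.650×10^-2 A.
I(t) = I_∞(1 − e^(−t/τ)) with t/τ = 2.358.
I = (2.650×10^-2)(1 − e^(−2.358)) = 2.400×10^-2 A.

I ≈ 24.0 mA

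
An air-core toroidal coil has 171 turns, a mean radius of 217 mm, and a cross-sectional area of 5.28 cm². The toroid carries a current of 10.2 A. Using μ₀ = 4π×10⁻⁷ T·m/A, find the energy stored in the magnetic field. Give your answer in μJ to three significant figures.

L = μ₀N²A/(2πR) = (4π×10⁻⁷)(171)²(5.280×10^-4)/(2π×0.217) = 1.423×10^-5 H.
U = ½LI² = ½(1.423×10^-5)(10.2)² = 7.402×10^-4 J.

U ≈ 740 μJ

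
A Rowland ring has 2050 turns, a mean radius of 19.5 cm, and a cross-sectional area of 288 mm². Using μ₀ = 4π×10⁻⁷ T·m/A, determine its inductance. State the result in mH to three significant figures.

For a thin toroid, L = μ₀N²A/(2πR).
L = (4π×10⁻⁷)(2050)²(2.880×10^-4) / (2π×0.195 m) = 1.241×10^-3 H.

L ≈ 1.24 mH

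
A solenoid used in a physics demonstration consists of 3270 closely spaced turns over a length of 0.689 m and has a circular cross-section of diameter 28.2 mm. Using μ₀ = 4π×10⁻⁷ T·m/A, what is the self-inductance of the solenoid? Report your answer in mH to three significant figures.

A = π(d/2)² = π(1.410×10^-2 m)² = 6.246×10^-4 m².
For a long solenoid, L = μ₀N²A/ℓ.
L = (4π×10⁻⁷)(3270)²(6.246×10^-4)/(0.689 m) = 1.218×10^-2 H.

L ≈ 12.2 mH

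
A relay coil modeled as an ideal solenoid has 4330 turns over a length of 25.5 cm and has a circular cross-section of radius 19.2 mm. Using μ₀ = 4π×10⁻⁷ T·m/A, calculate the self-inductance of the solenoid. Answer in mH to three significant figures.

A = πr² = π(1.920×10^-2 m)² = 1.158×10^-3 m².
For a long solenoid, L = μ₀N²A/ℓ.
L = (4π×10⁻⁷)(4330)²(1.158×10^-3)/(0.255 m) = 0.107 H.

L ≈ 107 mH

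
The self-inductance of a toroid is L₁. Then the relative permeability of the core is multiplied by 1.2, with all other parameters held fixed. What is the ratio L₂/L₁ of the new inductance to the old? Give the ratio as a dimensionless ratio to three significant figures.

L₂/L₁ = 1.20

For a toroid, L ∝ μᵣN²A/R.
L₂/L₁ = (1.2) = 1.20.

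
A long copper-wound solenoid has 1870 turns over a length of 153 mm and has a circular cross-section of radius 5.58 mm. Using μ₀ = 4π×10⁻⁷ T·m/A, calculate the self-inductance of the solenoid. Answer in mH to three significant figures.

A = πr² = π(5.580×10^-3 m)² = 9.782×10^-5 m².
For a long solenoid, L = μ₀N²A/ℓ.
L = (4π×10⁻⁷)(1870)²(9.782×10^-5)/(0.153 m) = 2.809×10^-3 H.

L ≈ 2.81 mH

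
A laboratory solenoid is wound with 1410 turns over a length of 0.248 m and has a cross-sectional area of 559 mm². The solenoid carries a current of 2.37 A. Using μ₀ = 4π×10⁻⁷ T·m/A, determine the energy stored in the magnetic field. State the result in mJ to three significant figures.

U ≈ 15.8 mJ

A = 559 mm² = 5.590×10^-4 m².
L = μ₀N²A/ℓ = (4π×10⁻⁷)(1410)²(5.590×10^-4)/(0.248) = 5.631×10^-3 H.
U = ½LI² = ½(5.631×10^-3)(2.37)² = 1.582×10^-2 J.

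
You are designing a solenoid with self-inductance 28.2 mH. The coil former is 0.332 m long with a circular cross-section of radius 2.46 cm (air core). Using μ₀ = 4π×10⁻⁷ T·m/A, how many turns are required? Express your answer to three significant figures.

A = πr² = π(2.460×10^-2 m)² = 1.901×10^-3 m².
From L = μ₀N²A/ℓ, N = √(Lℓ / (μ₀A)).
N = √[(2.820×10^-2)(0.332) / ((4π×10⁻⁷)×1.901×10^-3)] = √(3.919×10^6) ≈ 1979.6.

N ≈ 1980 turns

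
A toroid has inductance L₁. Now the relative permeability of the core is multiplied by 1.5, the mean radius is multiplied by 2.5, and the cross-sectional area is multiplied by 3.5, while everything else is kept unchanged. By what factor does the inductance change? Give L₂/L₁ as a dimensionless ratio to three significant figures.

For a toroid, L ∝ μᵣN²A/R.
L₂/L₁ = (1.5) × (2.5)^-1 × (3.5) = 2.10.

L₂/L₁ = 2.10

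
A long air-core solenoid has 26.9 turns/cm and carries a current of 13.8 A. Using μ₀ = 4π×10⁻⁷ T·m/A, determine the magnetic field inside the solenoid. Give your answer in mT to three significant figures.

Inside a long solenoid, B = μ₀nI.
B = (4π×10⁻⁷)(2.690×10^3 m⁻¹)(13.8 A) = 4.6649×10^-2 T.

B ≈ 46.6 mT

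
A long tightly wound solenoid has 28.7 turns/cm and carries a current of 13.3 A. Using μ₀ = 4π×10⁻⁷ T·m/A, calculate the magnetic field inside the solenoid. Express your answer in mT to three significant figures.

B ≈ 48.0 mT

Inside a long solenoid, B = μ₀nI.
B = (4π×10⁻⁷)(2.870×10^3 m⁻¹)(13.3 A) = 4.797×10^-2 T.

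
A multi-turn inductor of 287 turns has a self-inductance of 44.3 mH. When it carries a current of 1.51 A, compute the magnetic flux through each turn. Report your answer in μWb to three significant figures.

From L = NΦ_B/I, the flux per turn is Φ_B = LI/N.
Φ_B = (4.430×10^-2 H)(1.51 A)/287 = 2.331×10^-4 Wb.

Φ_B ≈ 233 μWb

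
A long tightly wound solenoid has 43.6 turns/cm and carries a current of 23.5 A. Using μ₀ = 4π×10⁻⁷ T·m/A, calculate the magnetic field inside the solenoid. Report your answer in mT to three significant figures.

B ≈ 129 mT

Inside a long solenoid, B = μ₀nI.
B = (4π×10⁻⁷)(4.360×10^3 m⁻¹)(23.5 A) = 0.1288 T.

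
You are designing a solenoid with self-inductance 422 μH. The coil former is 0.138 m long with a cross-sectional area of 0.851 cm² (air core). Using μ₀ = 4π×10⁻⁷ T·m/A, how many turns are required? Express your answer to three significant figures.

A = 0.851 cm² = 8.510×10^-5 m².
From L = μ₀N²A/ℓ, N = √(Lℓ / (μ₀A)).
N = √[(4.220×10^-4)(0.138) / ((4π×10⁻⁷)×8.510×10^-5)] = √(5.446×10^5) ≈ 737.9.

N ≈ 738 turns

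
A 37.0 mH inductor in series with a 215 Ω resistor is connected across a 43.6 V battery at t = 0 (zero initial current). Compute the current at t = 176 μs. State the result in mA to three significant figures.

I ≈ 130 mA

τ = L/R = 3.700×10^-2/215 = 1.721×10^-4 s; final current I_∞ = ε/R = 43.6/215 = 0.2028 A.
I(t) = I_∞(1 − e^(−t/τ)) with t/τ = 1.023.
I = (0.2028)(1 − e^(−1.023)) = 0.1299 A.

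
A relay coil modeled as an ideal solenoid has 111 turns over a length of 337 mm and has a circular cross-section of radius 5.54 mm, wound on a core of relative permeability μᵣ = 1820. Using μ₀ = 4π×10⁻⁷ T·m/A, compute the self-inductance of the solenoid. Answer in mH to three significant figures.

A = πr² = π(5.540×10^-3 m)² = 9.642×10^-5 m².
For a long solenoid, L = μ₀μᵣN²A/ℓ.
L = (4π×10⁻⁷)(1820)(111)²(9.642×10^-5)/(0.337 m) = 8.062×10^-3 H.

L ≈ 8.06 mH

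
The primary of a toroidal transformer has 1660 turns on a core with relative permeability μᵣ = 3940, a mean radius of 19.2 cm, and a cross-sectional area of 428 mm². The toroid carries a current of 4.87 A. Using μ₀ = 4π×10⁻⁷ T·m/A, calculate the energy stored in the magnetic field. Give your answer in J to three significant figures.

L = μ₀μᵣN²A/(2πR) = (4π×10⁻⁷)(3940)(1660)²(4.280×10^-4)/(2π×0.192) = 4.84 H.
U = ½LI² = ½(4.84)(4.87)² = 57.4 J.

U ≈ 57.4 J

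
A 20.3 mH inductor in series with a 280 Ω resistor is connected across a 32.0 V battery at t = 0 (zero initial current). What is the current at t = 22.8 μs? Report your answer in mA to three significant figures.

I ≈ 30.8 mA

τ = L/R = 2.030×10^-2/280 = 7.250×10^-5 s; final current I_∞ = ε/R = 32.0/280 = 0.1143 A.
I(t) = I_∞(1 − e^(−t/τ)) with t/τ = 0.314.
I = (0.1143)(1 − e^(−0.314)) = 3.084×10^-2 A.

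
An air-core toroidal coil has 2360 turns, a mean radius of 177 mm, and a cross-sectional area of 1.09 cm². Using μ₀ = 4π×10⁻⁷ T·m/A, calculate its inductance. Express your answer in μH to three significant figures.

For a thin toroid, L = μ₀N²A/(2πR).
L = (4π×10⁻⁷)(2360)²(1.090×10^-4) / (2π×0.177 m) = 6.860×10^-4 H.

L ≈ 686 μH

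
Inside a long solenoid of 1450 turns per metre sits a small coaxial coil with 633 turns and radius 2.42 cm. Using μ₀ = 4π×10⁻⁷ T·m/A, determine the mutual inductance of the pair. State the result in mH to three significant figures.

M ≈ 2.12 mH

The outer solenoid produces a uniform field B₁ = μ₀n₁I₁ across the inner coil,
so the flux linkage is N₂Φ = N₂B₁A₂ = μ₀n₁N₂A₂·I₁, giving M = μ₀n₁N₂A₂.
A₂ = πr² = π(2.420×10^-2 m)² = 1.840×10^-3 m².
M = (4π×10⁻⁷)(1450)(633)(1.840×10^-3) = 2.122×10^-3 H.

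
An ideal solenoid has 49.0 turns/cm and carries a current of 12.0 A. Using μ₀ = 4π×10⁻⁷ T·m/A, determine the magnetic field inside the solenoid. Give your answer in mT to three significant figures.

B ≈ 73.9 mT

Inside a long solenoid, B = μ₀nI.
B = (4π×10⁻⁷)(4.900×10^3 m⁻¹)(12.0 A) = 7.389×10^-2 T.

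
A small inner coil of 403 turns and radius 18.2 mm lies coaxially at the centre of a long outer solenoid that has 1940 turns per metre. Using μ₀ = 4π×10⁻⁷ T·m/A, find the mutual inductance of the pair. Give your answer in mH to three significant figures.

M ≈ 1.02 mH

The outer solenoid produces a uniform field B₁ = μ₀n₁I₁ across the inner coil,
so the flux linkage is N₂Φ = N₂B₁A₂ = μ₀n₁N₂A₂·I₁, giving M = μ₀n₁N₂A₂.
A₂ = πr² = π(1.820×10^-2 m)² = 1.041×10^-3 m².
M = (4π×10⁻⁷)(1940)(403)(1.041×10^-3) = 1.022×10^-3 H.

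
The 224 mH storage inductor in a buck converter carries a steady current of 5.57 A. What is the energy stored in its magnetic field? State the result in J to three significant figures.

U ≈ 3.47 J

Stored magnetic energy: U = ½LI².
U = ½(0.224 H)(5.57 A)² = 3.4748 J.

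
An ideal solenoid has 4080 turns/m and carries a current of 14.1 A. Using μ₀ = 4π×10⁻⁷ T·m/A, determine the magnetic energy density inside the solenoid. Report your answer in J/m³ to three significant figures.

B = μ₀nI = (4π×10⁻⁷)(4.080×10^3)(14.1) = 7.229×10^-2 T.
u = B²/(2μ₀) = (7.229×10^-2)²/(2×4π×10⁻⁷) = 2.079×10^3 J/m³.

u ≈ 2080 J/m³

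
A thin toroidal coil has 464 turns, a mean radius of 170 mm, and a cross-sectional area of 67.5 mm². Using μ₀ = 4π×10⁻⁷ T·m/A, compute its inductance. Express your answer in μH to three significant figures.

For a thin toroid, L = μ₀N²A/(2πR).
L = (4π×10⁻⁷)(464)²(6.750×10^-5) / (2π×0.17 m) = 1.710×10^-5 H.

L ≈ 17.1 μH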